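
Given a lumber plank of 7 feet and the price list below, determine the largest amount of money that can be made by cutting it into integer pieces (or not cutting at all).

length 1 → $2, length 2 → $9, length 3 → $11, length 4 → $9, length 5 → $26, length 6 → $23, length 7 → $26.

Let r[k] be the best obtainable value from length k. For each k, try every first piece i and keep the best of price[i] + r[k−i].
r[1] = 2
r[2] = 9
r[3] = 11  (first piece 1, then r[2]=9)
r[4] = 18  (first piece 2, then r[2]=9)
r[5] = 26
r[6] = 28  (first piece 1, then r[5]=26)
r[7] = 35  (first piece 2, then r[5]=26)
One optimal cutting: 5 + 2 → $26 + $9 = $35.

35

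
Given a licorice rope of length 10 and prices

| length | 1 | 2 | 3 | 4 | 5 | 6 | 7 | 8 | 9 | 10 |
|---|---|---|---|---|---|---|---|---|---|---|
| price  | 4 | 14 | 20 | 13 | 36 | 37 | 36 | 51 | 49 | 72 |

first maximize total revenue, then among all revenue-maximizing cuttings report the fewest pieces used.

1

Consider every possible first cut. r[k] is the best of p[i]+r[k−i] over all sellable i≤k.
r[1] = 4
r[2] = max(4+4, 14+0) = 14
r[3] = max(4+14, 14+4, 20+0) = 20
r[4] = max(4+20, 14+14, 20+4, 13+0) = 28
r[5] = max(4+28, 14+20, 20+14, 13+4, 36+0) = 36
r[6] = max(4+36, 14+28, 20+20, 13+14, 36+4, 37+0) = 42
r[7] = max(4+42, 14+36, 20+28, …, 37+4, 36+0) = 50
r[8] = max(4+50, 14+42, 20+36, …, 36+4, 51+0) = 56
r[9] = max(4+56, 14+50, 20+42, …, 51+4, 49+0) = 64
r[10] = max(4+64, 14+56, 20+50, …, 49+4, 72+0) = 72
Maximum revenue is ¢72.
Now minimize piece count subject to staying optimal: for each k, pieces[k] = 1 + min over i with p[i]+r[k−i]=r[k] of pieces[k−i].
pieces[7] = 2
pieces[8] = 2
pieces[9] = 3
pieces[10] = 1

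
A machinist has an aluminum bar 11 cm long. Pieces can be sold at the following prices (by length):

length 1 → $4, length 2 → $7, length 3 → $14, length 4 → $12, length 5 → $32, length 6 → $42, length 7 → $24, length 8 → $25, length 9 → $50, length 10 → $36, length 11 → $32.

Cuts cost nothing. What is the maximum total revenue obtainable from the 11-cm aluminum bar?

Build best[k] bottom-up: best[k] = max over allowed piece i of (p[i] + best[k−i]).
best[1] = 4
best[2] = 8  (first piece 1, then best[1]=4)
best[3] = 14
best[4] = 18  (first piece 1, then best[3]=14)
best[5] = 32
best[6] = 42
best[7] = 46  (first piece 1, then best[6]=42)
best[8] = 50  (first piece 1, then best[7]=46)
best[9] = 56  (first piece 3, then best[6]=42)
best[10] = 64  (first piece 5, then best[5]=32)
best[11] = 74  (first piece 5, then best[6]=42)
One optimal cutting: 6 + 5 → $42 + $32 = $74.

74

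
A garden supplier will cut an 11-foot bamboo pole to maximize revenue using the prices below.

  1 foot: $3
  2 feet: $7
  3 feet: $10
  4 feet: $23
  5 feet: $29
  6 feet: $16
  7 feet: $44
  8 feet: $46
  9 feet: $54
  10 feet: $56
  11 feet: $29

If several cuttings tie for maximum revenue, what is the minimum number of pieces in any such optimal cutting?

Consider every possible first cut. r[k] is the best of p[i]+r[k−i] over all sellable i≤k.
r[1] = 3
r[2] = max(3+3, 7+0) = 7
r[3] = max(3+7, 7+3, 10+0) = 10
r[4] = max(3+10, 7+7, 10+3, 23+0) = 23
r[5] = max(3+23, 7+10, 10+7, 23+3, 29+0) = 29
r[6] = max(3+29, 7+23, 10+10, 23+7, 29+3, 16+0) = 32
r[7] = max(3+32, 7+29, 10+23, …, 16+3, 44+0) = 44
r[8] = max(3+44, 7+32, 10+29, …, 44+3, 46+0) = 47
r[9] = max(3+47, 7+44, 10+32, …, 46+3, 54+0) = 54
r[10] = max(3+54, 7+47, 10+44, …, 54+3, 56+0) = 58
r[11] = max(3+58, 7+54, 10+47, …, 56+3, 29+0) = 67
Maximum revenue is $67.
Now minimize piece count subject to staying optimal: for each k, pieces[k] = 1 + min over i with p[i]+r[k−i]=r[k] of pieces[k−i].
pieces[8] = 2
pieces[9] = 1
pieces[10] = 2
pieces[11] = 2

2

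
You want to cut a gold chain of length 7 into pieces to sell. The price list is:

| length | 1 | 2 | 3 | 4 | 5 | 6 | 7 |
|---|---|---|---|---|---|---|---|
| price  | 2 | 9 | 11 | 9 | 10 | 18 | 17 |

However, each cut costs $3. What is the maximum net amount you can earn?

Let r[k] be the best obtainable value from length k. For each k, try every first piece i and keep the best of price[i] + r[k−i] minus the 3 cut fee when i<k.
r[1] = 2
r[2] = 9
r[3] = 11
r[4] = 15  (first piece 2, then r[2]=9)
r[5] = 17  (first piece 2, then r[3]=11)
r[6] = 21  (first piece 2, then r[4]=15)
r[7] = 23  (first piece 2, then r[5]=17)
One optimal plan: pieces 3 + 2 + 2 (2 cuts) → $29 − $6 = $23.

23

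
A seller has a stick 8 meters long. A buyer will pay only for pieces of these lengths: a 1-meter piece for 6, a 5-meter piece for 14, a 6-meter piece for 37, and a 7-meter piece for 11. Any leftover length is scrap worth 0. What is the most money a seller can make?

Build r[k] bottom-up: r[k] = max over allowed piece i of (p[i] + r[k−i]).
r[1] = 6
r[2] = 12  (first piece 1, then r[1]=6)
r[3] = 18  (first piece 1, then r[2]=12)
r[4] = 24  (first piece 1, then r[3]=18)
r[5] = max(6+24, 14+0) = 30
r[6] = max(6+30, 14+6, 37+0) = 37
r[7] = max(6+37, 14+12, 37+6, 11+0) = 43
r[8] = max(6+43, 14+18, 37+12, 11+6) = 49
One optimal cutting: 6 + 1 + 1 → 49.

49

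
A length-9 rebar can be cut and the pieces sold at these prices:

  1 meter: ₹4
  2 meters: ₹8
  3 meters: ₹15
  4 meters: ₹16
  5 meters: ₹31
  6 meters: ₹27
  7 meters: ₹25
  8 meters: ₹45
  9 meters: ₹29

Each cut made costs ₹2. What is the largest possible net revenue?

47

Consider every possible first cut. v[k] is the best of p[i]+v[k−i] over all sellable i≤k, charging 2 whenever i<k.
v[1] = 4
v[2] = max(4+4-2, 8+0) = 8
v[3] = max(4+8-2, 8+4-2, 15+0) = 15
v[4] = max(4+15-2, 8+8-2, 15+4-2, 16+0) = 17
v[5] = max(4+17-2, 8+15-2, 15+8-2, 16+4-2, 31+0) = 31
v[6] = max(4+31-2, 8+17-2, 15+15-2, 16+8-2, 31+4-2, 27+0) = 33
v[7] = max(4+33-2, 8+31-2, 15+17-2, …, 27+4-2, 25+0) = 37
v[8] = max(4+37-2, 8+33-2, 15+31-2, …, 25+4-2, 45+0) = 45
v[9] = max(4+45-2, 8+37-2, 15+33-2, …, 45+4-2, 29+0) = 47
One optimal plan: pieces 8 + 1 (1 cut) → ₹49 − ₹2 = ₹47.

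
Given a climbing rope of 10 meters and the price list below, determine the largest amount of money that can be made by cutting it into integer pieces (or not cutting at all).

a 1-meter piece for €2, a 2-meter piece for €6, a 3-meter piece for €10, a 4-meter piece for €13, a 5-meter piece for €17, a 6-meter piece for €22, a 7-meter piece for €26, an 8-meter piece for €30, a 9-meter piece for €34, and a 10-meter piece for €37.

37

Build best[k] bottom-up: best[k] = max over allowed piece i of (p[i] + best[k−i]).
best[1] = 2
best[2] = 6
best[3] = 10
best[4] = 13
best[5] = 17
best[6] = 22
best[7] = 26
best[8] = 30
best[9] = 34
best[10] = 37
Best is to sell the whole 10-meter piece uncut for €37.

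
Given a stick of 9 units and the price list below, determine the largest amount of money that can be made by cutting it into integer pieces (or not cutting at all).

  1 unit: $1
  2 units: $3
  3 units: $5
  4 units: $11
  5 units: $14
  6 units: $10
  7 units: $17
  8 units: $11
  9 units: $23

Let v[k] be the best obtainable value from length k. For each k, try every first piece i and keep the best of price[i] + v[k−i].
v[1] = 1
v[2] = max(1+1, 3+0) = 3
v[3] = max(1+3, 3+1, 5+0) = 5
v[4] = max(1+5, 3+3, 5+1, 11+0) = 11
v[5] = max(1+11, 3+5, 5+3, 11+1, 14+0) = 14
v[6] = max(1+14, 3+11, 5+5, 11+3, 14+1, 10+0) = 15
v[7] = max(1+15, 3+14, 5+11, …, 10+1, 17+0) = 17
v[8] = max(1+17, 3+15, 5+14, …, 17+1, 11+0) = 22
v[9] = max(1+22, 3+17, 5+15, …, 11+1, 23+0) = 25
One optimal cutting: 5 + 4 → $14 + $11 = $25.

25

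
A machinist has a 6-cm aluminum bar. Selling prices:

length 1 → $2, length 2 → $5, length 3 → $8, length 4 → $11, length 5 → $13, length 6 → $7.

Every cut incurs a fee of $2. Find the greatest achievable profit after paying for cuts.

14

Let r[k] be the best obtainable value from length k. For each k, try every first piece i and keep the best of price[i] + r[k−i] minus the 2 cut fee when i<k.
r[1] = 2
r[2] = max(2+2-2, 5+0) = 5
r[3] = max(2+5-2, 5+2-2, 8+0) = 8
r[4] = max(2+8-2, 5+5-2, 8+2-2, 11+0) = 11
r[5] = max(2+11-2, 5+8-2, 8+5-2, 11+2-2, 13+0) = 13
r[6] = max(2+13-2, 5+11-2, 8+8-2, 11+5-2, 13+2-2, 7+0) = 14
One optimal plan: pieces 4 + 2 (1 cut) → $16 − $2 = $14.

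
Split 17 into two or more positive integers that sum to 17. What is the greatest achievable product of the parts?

486

Let g[k] be the best product for length k (with at least one cut). For each first piece i, the rest contributes max(k−i, g[k−i]).
g[2] = 1·max(1,0) = 1·1 = 1
g[3] = max(1·2, 2·1) = 2
g[4] = max(1·3, 2·2, 3·1) = 4
g[5] = max(1·4, 2·3, 3·2, 4·1) = 6
g[6] = max(1·6, 2·4, 3·3, 4·2, 5·1) = 9
g[7] = max(1·9, 2·6, 3·4, 4·3, 5·2, 6·1) = 12
g[8] = max(1·12, 2·9, 3·6, …, 6·2, 7·1) = 18
g[9] = max(1·18, 2·12, 3·9, …, 7·2, 8·1) = 27
g[10] = max(1·27, 2·18, 3·12, …, 8·2, 9·1) = 36
g[11] = max(1·36, 2·27, 3·18, …, 9·2, 10·1) = 54
g[12] = max(1·54, 2·36, 3·27, …, 10·2, 11·1) = 81
g[13] = max(1·81, 2·54, 3·36, …, 11·2, 12·1) = 108
g[14] = max(1·108, 2·81, 3·54, …, 12·2, 13·1) = 162
g[15] = max(1·162, 2·108, 3·81, …, 13·2, 14·1) = 243
g[16] = max(1·243, 2·162, 3·108, …, 14·2, 15·1) = 324
g[17] = max(1·324, 2·243, 3·162, …, 15·2, 16·1) = 486
One optimal split: 3 + 3 + 3 + 3 + 3 + 2; product 3·3·3·3·3·2 = 486.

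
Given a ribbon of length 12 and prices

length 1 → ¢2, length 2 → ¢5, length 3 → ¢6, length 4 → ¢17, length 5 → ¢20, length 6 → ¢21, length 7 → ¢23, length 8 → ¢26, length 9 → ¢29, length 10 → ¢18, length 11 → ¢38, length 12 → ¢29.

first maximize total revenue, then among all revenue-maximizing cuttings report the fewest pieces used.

3

Consider every possible first cut. r[k] is the best of p[i]+r[k−i] over all sellable i≤k.
r[1] = 2
r[2] = 5
r[3] = 7  (first piece 1, then r[2]=5)
r[4] = 17
r[5] = 20
r[6] = 22  (first piece 1, then r[5]=20)
r[7] = 25  (first piece 2, then r[5]=20)
r[8] = 34  (first piece 4, then r[4]=17)
r[9] = 37  (first piece 4, then r[5]=20)
r[10] = 40  (first piece 5, then r[5]=20)
r[11] = 42  (first piece 1, then r[10]=40)
r[12] = 51  (first piece 4, then r[8]=34)
Maximum revenue is ¢51.
Now minimize piece count subject to staying optimal: for each k, pieces[k] = 1 + min over i with p[i]+r[k−i]=r[k] of pieces[k−i].
pieces[9] = 2
pieces[10] = 2
pieces[11] = 3
pieces[12] = 3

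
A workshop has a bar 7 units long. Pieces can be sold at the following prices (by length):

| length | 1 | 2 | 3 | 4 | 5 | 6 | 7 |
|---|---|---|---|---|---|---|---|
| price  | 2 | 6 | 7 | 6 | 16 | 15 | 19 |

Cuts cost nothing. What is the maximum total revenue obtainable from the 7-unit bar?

Consider every possible first cut. best[k] is the best of p[i]+best[k−i] over all sellable i≤k.
best[1] = 2
best[2] = 6
best[3] = 8  (first piece 1, then best[2]=6)
best[4] = 12  (first piece 2, then best[2]=6)
best[5] = 16
best[6] = 18  (first piece 1, then best[5]=16)
best[7] = 22  (first piece 2, then best[5]=16)
One optimal cutting: 5 + 2 → 16 + 6 = 22.

22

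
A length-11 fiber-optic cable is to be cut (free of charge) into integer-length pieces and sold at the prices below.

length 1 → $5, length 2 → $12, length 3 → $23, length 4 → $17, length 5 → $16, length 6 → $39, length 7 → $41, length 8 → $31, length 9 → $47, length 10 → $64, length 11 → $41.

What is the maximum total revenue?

81

Consider every possible first cut. v[k] is the best of p[i]+v[k−i] over all sellable i≤k.
v[1] = 5
v[2] = max(5+5, 12+0) = 12
v[3] = max(5+12, 12+5, 23+0) = 23
v[4] = max(5+23, 12+12, 23+5, 17+0) = 28
v[5] = max(5+28, 12+23, 23+12, 17+5, 16+0) = 35
v[6] = max(5+35, 12+28, 23+23, 17+12, 16+5, 39+0) = 46
v[7] = max(5+46, 12+35, 23+28, …, 39+5, 41+0) = 51
v[8] = max(5+51, 12+46, 23+35, …, 41+5, 31+0) = 58
v[9] = max(5+58, 12+51, 23+46, …, 31+5, 47+0) = 69
v[10] = max(5+69, 12+58, 23+51, …, 47+5, 64+0) = 74
v[11] = max(5+74, 12+69, 23+58, …, 64+5, 41+0) = 81
One optimal cutting: 3 + 3 + 3 + 2 → $23 + $23 + $23 + $12 = $81.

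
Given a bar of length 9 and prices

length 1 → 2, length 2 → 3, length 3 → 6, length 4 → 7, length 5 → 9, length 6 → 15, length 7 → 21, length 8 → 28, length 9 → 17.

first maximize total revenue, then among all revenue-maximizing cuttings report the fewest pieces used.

Consider every possible first cut. r[k] is the best of p[i]+r[k−i] over all sellable i≤k.
r[1] = 2
r[2] = max(2+2, 3+0) = 4
r[3] = max(2+4, 3+2, 6+0) = 6
r[4] = max(2+6, 3+4, 6+2, 7+0) = 8
r[5] = max(2+8, 3+6, 6+4, 7+2, 9+0) = 10
r[6] = max(2+10, 3+8, 6+6, 7+4, 9+2, 15+0) = 15
r[7] = max(2+15, 3+10, 6+8, …, 15+2, 21+0) = 21
r[8] = max(2+21, 3+15, 6+10, …, 21+2, 28+0) = 28
r[9] = max(2+28, 3+21, 6+15, …, 28+2, 17+0) = 30
Maximum revenue is 30.
Now minimize piece count subject to staying optimal: for each k, pieces[k] = 1 + min over i with p[i]+r[k−i]=r[k] of pieces[k−i].
pieces[6] = 1
pieces[7] = 1
pieces[8] = 1
pieces[9] = 2

2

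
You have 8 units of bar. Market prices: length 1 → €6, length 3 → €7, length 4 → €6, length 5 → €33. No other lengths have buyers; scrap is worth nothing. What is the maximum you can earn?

51

Let best[k] be the best obtainable value from length k. For each k, try every first piece i and keep the best of price[i] + best[k−i].
best[1] = 6
best[2] = 12  (first piece 1, then best[1]=6)
best[3] = 18  (first piece 1, then best[2]=12)
best[4] = 24  (first piece 1, then best[3]=18)
best[5] = 33
best[6] = 39  (first piece 1, then best[5]=33)
best[7] = 45  (first piece 1, then best[6]=39)
best[8] = 51  (first piece 1, then best[7]=45)
One optimal cutting: 5 + 1 + 1 + 1 → €51.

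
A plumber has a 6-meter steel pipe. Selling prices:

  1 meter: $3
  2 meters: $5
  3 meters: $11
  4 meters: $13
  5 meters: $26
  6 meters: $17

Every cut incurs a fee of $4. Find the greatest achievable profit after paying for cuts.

Consider every possible first cut. net[k] is the best of p[i]+net[k−i] over all sellable i≤k, charging 4 whenever i<k.
net[1] = 3
net[2] = 5
net[3] = 11
net[4] = 13
net[5] = 26
net[6] = 25  (first piece 1, then net[5]=26)
One optimal plan: pieces 5 + 1 (1 cut) → $29 − $4 = $25.

25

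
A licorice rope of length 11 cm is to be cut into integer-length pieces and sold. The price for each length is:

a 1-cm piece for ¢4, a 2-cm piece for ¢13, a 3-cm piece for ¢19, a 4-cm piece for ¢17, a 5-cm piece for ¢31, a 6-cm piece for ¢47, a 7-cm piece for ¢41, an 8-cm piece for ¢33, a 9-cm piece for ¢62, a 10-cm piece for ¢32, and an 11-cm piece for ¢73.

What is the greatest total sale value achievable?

79

Build v[k] bottom-up: v[k] = max over allowed piece i of (p[i] + v[k−i]).
v[1] = 4
v[2] = 13
v[3] = 19
v[4] = 26  (first piece 2, then v[2]=13)
v[5] = 32  (first piece 2, then v[3]=19)
v[6] = 47
v[7] = 51  (first piece 1, then v[6]=47)
v[8] = 60  (first piece 2, then v[6]=47)
v[9] = 66  (first piece 3, then v[6]=47)
v[10] = 73  (first piece 2, then v[8]=60)
v[11] = 79  (first piece 2, then v[9]=66)
One optimal cutting: 6 + 3 + 2 → ¢47 + ¢19 + ¢13 = ¢79.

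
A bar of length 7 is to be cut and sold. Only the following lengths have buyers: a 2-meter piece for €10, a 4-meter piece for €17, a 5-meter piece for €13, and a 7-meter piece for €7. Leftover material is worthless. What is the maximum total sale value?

30

Let best[k] be the best obtainable value from length k. For each k, try every first piece i and keep the best of price[i] + best[k−i].
best[1] = 0
best[2] = 10
best[3] = 10
best[4] = max(10+10, 17+0) = 20
best[5] = max(10+10, 17+0, 13+0) = 20
best[6] = max(10+20, 17+10, 13+0) = 30
best[7] = max(10+20, 17+10, 13+10, 7+0) = 30
One optimal cutting: pieces 2 + 2 + 2 with 1 meter of scrap → €30.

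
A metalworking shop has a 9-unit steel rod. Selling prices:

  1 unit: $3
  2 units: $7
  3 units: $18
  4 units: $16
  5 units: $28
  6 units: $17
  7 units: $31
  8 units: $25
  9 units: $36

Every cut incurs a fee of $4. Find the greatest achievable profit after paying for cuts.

46

Build v[k] bottom-up: v[k] = max over allowed piece i of (p[i] + v[k−i]) − 4 per cut.
v[1] = 3
v[2] = max(3+3-4, 7+0) = 7
v[3] = max(3+7-4, 7+3-4, 18+0) = 18
v[4] = max(3+18-4, 7+7-4, 18+3-4, 16+0) = 17
v[5] = max(3+17-4, 7+18-4, 18+7-4, 16+3-4, 28+0) = 28
v[6] = max(3+28-4, 7+17-4, 18+18-4, 16+7-4, 28+3-4, 17+0) = 32
v[7] = max(3+32-4, 7+28-4, 18+17-4, …, 17+3-4, 31+0) = 31
v[8] = max(3+31-4, 7+32-4, 18+28-4, …, 31+3-4, 25+0) = 42
v[9] = max(3+42-4, 7+31-4, 18+32-4, …, 25+3-4, 36+0) = 46
One optimal plan: pieces 3 + 3 + 3 (2 cuts) → $54 − $8 = $46.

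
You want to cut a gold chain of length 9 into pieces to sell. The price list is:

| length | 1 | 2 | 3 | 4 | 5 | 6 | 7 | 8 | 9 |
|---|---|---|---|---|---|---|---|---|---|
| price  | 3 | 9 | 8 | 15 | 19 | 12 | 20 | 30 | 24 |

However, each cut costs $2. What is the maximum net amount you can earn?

Consider every possible first cut. r[k] is the best of p[i]+r[k−i] over all sellable i≤k, charging 2 whenever i<k.
r[1] = 3
r[2] = 9
r[3] = 10  (first piece 1, then r[2]=9)
r[4] = 16  (first piece 2, then r[2]=9)
r[5] = 19
r[6] = 23  (first piece 2, then r[4]=16)
r[7] = 26  (first piece 2, then r[5]=19)
r[8] = 30  (first piece 2, then r[6]=23)
r[9] = 33  (first piece 2, then r[7]=26)
One optimal plan: pieces 5 + 2 + 2 (2 cuts) → $37 − $4 = $33.

33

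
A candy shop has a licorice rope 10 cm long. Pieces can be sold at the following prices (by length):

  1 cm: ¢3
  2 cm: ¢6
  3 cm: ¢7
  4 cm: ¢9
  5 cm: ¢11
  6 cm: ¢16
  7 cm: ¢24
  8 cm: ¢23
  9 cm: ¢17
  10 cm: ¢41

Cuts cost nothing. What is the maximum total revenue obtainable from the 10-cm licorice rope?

Build r[k] bottom-up: r[k] = max over allowed piece i of (p[i] + r[k−i]).
r[1] = 3
r[2] = max(3+3, 6+0) = 6
r[3] = max(3+6, 6+3, 7+0) = 9
r[4] = max(3+9, 6+6, 7+3, 9+0) = 12
r[5] = max(3+12, 6+9, 7+6, 9+3, 11+0) = 15
r[6] = max(3+15, 6+12, 7+9, 9+6, 11+3, 16+0) = 18
r[7] = max(3+18, 6+15, 7+12, …, 16+3, 24+0) = 24
r[8] = max(3+24, 6+18, 7+15, …, 24+3, 23+0) = 27
r[9] = max(3+27, 6+24, 7+18, …, 23+3, 17+0) = 30
r[10] = max(3+30, 6+27, 7+24, …, 17+3, 41+0) = 41
Best is to sell the whole 10-cm piece uncut for ¢41.

41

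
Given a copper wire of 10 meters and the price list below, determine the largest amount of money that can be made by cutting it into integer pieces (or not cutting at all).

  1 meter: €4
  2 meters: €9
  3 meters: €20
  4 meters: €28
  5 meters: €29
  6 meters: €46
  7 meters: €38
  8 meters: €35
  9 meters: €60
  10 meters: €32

Build v[k] bottom-up: v[k] = max over allowed piece i of (p[i] + v[k−i]).
v[1] = 4
v[2] = 9
v[3] = 20
v[4] = 28
v[5] = 32  (first piece 1, then v[4]=28)
v[6] = 46
v[7] = 50  (first piece 1, then v[6]=46)
v[8] = 56  (first piece 4, then v[4]=28)
v[9] = 66  (first piece 3, then v[6]=46)
v[10] = 74  (first piece 4, then v[6]=46)
One optimal cutting: 6 + 4 → €46 + €28 = €74.

74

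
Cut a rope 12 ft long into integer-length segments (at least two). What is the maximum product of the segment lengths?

81

Define P[k] = max over 1≤i<k of i · max(k−i, P[k−i]); the inner max lets the remainder stay uncut if that's better.
P[2] = 1·max(1,0) = 1·1 = 1
P[3] = max(1·2, 2·1) = 2
P[4] = max(1·3, 2·2, 3·1) = 4
P[5] = max(1·4, 2·3, 3·2, 4·1) = 6
P[6] = max(1·6, 2·4, 3·3, 4·2, 5·1) = 9
P[7] = max(1·9, 2·6, 3·4, 4·3, 5·2, 6·1) = 12
P[8] = max(1·12, 2·9, 3·6, …, 6·2, 7·1) = 18
P[9] = max(1·18, 2·12, 3·9, …, 7·2, 8·1) = 27
P[10] = max(1·27, 2·18, 3·12, …, 8·2, 9·1) = 36
P[11] = max(1·36, 2·27, 3·18, …, 9·2, 10·1) = 54
P[12] = max(1·54, 2·36, 3·27, …, 10·2, 11·1) = 81
One optimal split: 3 + 3 + 3 + 3; product 3·3·3·3 = 81.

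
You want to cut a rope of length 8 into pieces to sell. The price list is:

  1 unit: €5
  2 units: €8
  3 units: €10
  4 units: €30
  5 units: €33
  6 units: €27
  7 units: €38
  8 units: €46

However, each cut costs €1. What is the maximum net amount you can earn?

59

Build net[k] bottom-up: net[k] = max over allowed piece i of (p[i] + net[k−i]) − 1 per cut.
net[1] = 5
net[2] = max(5+5-1, 8+0) = 9
net[3] = max(5+9-1, 8+5-1, 10+0) = 13
net[4] = max(5+13-1, 8+9-1, 10+5-1, 30+0) = 30
net[5] = max(5+30-1, 8+13-1, 10+9-1, 30+5-1, 33+0) = 34
net[6] = max(5+34-1, 8+30-1, 10+13-1, 30+9-1, 33+5-1, 27+0) = 38
net[7] = max(5+38-1, 8+34-1, 10+30-1, …, 27+5-1, 38+0) = 42
net[8] = max(5+42-1, 8+38-1, 10+34-1, …, 38+5-1, 46+0) = 59
One optimal plan: pieces 4 + 4 (1 cut) → €60 − €1 = €59.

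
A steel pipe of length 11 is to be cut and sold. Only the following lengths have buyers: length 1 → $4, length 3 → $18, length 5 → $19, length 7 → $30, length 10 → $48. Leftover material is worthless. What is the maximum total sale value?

Build r[k] bottom-up: r[k] = max over allowed piece i of (p[i] + r[k−i]).
r[1] = 4
r[2] = 8  (first piece 1, then r[1]=4)
r[3] = 18
r[4] = 22  (first piece 1, then r[3]=18)
r[5] = 26  (first piece 1, then r[4]=22)
r[6] = 36  (first piece 3, then r[3]=18)
r[7] = 40  (first piece 1, then r[6]=36)
r[8] = 44  (first piece 1, then r[7]=40)
r[9] = 54  (first piece 3, then r[6]=36)
r[10] = 58  (first piece 1, then r[9]=54)
r[11] = 62  (first piece 1, then r[10]=58)
One optimal cutting: 3 + 3 + 3 + 1 + 1 → $62.

62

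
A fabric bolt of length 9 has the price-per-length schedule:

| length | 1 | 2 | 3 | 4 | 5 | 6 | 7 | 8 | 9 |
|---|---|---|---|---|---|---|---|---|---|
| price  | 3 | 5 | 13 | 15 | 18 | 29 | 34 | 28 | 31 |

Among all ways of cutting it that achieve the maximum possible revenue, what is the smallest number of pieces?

2

Consider every possible first cut. r[k] is the best of p[i]+r[k−i] over all sellable i≤k.
r[1] = 3
r[2] = 6  (first piece 1, then r[1]=3)
r[3] = 13
r[4] = 16  (first piece 1, then r[3]=13)
r[5] = 19  (first piece 1, then r[4]=16)
r[6] = 29
r[7] = 34
r[8] = 37  (first piece 1, then r[7]=34)
r[9] = 42  (first piece 3, then r[6]=29)
Maximum revenue is $42.
Now minimize piece count subject to staying optimal: for each k, pieces[k] = 1 + min over i with p[i]+r[k−i]=r[k] of pieces[k−i].
pieces[6] = 1
pieces[7] = 1
pieces[8] = 2
pieces[9] = 2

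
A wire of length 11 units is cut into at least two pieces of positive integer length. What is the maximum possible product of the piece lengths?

Fill prod[k] for k=2..11: at each k try every first piece i and multiply by the better of (k−i) uncut or prod[k−i].
Small cases: prod[2]=1, prod[3]=2, prod[4]=4.
prod[5] = 2·max(3,2) = 2·3 = 6
prod[6] = 3·max(3,2) = 3·3 = 9
prod[7] = 2·max(5,6) = 2·6 = 12
prod[8] = 2·max(6,9) = 2·9 = 18
prod[9] = 3·max(6,9) = 3·9 = 27
prod[10] = 2·max(8,18) = 2·18 = 36
prod[11] = 2·max(9,27) = 2·27 = 54
One optimal split: 3 + 3 + 3 + 2; product 3·3·3·2 = 54.

54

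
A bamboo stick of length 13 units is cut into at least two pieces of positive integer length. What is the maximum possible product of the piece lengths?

108

Fill f[k] for k=2..13: at each k try every first piece i and multiply by the better of (k−i) uncut or f[k−i].
Small cases: f[2]=1, f[3]=2, f[4]=4, f[5]=6, f[6]=9, f[7]=12, f[8]=18.
f[9] = max(1*18, 2*12, 3*9, …, 7*2, 8*1) = 27
f[10] = max(1*27, 2*18, 3*12, …, 8*2, 9*1) = 36
f[11] = max(1*36, 2*27, 3*18, …, 9*2, 10*1) = 54
f[12] = max(1*54, 2*36, 3*27, …, 10*2, 11*1) = 81
f[13] = max(1*81, 2*54, 3*36, …, 11*2, 12*1) = 108
One optimal split: 3 + 3 + 3 + 2 + 2; product 3*3*3*2*2 = 108.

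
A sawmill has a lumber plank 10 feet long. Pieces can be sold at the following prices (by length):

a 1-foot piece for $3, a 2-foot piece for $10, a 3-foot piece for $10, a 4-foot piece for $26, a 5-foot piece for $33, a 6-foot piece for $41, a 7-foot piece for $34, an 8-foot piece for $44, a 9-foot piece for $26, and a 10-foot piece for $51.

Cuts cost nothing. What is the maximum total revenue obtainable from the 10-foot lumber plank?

67

Let v[k] be the best obtainable value from length k. For each k, try every first piece i and keep the best of price[i] + v[k−i].
v[1] = 3
v[2] = 10
v[3] = 13  (first piece 1, then v[2]=10)
v[4] = 26
v[5] = 33
v[6] = 41
v[7] = 44  (first piece 1, then v[6]=41)
v[8] = 52  (first piece 4, then v[4]=26)
v[9] = 59  (first piece 4, then v[5]=33)
v[10] = 67  (first piece 4, then v[6]=41)
One optimal cutting: 6 + 4 → $41 + $26 = $67.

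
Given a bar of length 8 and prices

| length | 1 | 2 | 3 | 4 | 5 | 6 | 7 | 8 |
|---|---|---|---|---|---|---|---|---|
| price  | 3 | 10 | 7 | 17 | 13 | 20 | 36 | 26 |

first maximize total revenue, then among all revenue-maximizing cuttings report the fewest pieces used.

4

Consider every possible first cut. r[k] is the best of p[i]+r[k−i] over all sellable i≤k.
r[1] = 3
r[2] = max(3+3, 10+0) = 10
r[3] = max(3+10, 10+3, 7+0) = 13
r[4] = max(3+13, 10+10, 7+3, 17+0) = 20
r[5] = max(3+20, 10+13, 7+10, 17+3, 13+0) = 23
r[6] = max(3+23, 10+20, 7+13, 17+10, 13+3, 20+0) = 30
r[7] = max(3+30, 10+23, 7+20, …, 20+3, 36+0) = 36
r[8] = max(3+36, 10+30, 7+23, …, 36+3, 26+0) = 40
Maximum revenue is $40.
Now minimize piece count subject to staying optimal: for each k, pieces[k] = 1 + min over i with p[i]+r[k−i]=r[k] of pieces[k−i].
pieces[5] = 3
pieces[6] = 3
pieces[7] = 1
pieces[8] = 4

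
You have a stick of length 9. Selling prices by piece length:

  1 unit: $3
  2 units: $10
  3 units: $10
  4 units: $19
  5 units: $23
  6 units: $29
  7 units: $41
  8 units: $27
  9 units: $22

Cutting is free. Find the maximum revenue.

51

Build best[k] bottom-up: best[k] = max over allowed piece i of (p[i] + best[k−i]).
best[1] = 3
best[2] = max(3+3, 10+0) = 10
best[3] = max(3+10, 10+3, 10+0) = 13
best[4] = max(3+13, 10+10, 10+3, 19+0) = 20
best[5] = max(3+20, 10+13, 10+10, 19+3, 23+0) = 23
best[6] = max(3+23, 10+20, 10+13, 19+10, 23+3, 29+0) = 30
best[7] = max(3+30, 10+23, 10+20, …, 29+3, 41+0) = 41
best[8] = max(3+41, 10+30, 10+23, …, 41+3, 27+0) = 44
best[9] = max(3+44, 10+41, 10+30, …, 27+3, 22+0) = 51
One optimal cutting: 7 + 2 → $41 + $10 = $51.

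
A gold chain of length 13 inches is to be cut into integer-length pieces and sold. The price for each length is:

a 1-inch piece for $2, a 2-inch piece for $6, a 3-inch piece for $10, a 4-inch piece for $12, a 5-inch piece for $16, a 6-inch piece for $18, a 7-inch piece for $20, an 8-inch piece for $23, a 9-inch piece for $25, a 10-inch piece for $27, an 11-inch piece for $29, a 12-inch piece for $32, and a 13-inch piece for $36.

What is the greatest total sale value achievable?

42

Consider every possible first cut. best[k] is the best of p[i]+best[k−i] over all sellable i≤k.
best[1] = 2
best[2] = max(2+2, 6+0) = 6
best[3] = max(2+6, 6+2, 10+0) = 10
best[4] = max(2+10, 6+6, 10+2, 12+0) = 12
best[5] = max(2+12, 6+10, 10+6, 12+2, 16+0) = 16
best[6] = max(2+16, 6+12, 10+10, 12+6, 16+2, 18+0) = 20
best[7] = max(2+20, 6+16, 10+12, …, 18+2, 20+0) = 22
best[8] = max(2+22, 6+20, 10+16, …, 20+2, 23+0) = 26
best[9] = max(2+26, 6+22, 10+20, …, 23+2, 25+0) = 30
best[10] = max(2+30, 6+26, 10+22, …, 25+2, 27+0) = 32
best[11] = max(2+32, 6+30, 10+26, …, 27+2, 29+0) = 36
best[12] = max(2+36, 6+32, 10+30, …, 29+2, 32+0) = 40
best[13] = max(2+40, 6+36, 10+32, …, 32+2, 36+0) = 42
One optimal cutting: 3 + 3 + 3 + 3 + 1 → $10 + $10 + $10 + $10 + $2 = $42.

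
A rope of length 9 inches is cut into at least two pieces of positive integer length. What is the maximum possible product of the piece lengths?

27

Define g[k] = max over 1≤i<k of i · max(k−i, g[k−i]); the inner max lets the remainder stay uncut if that's better.
Small cases: g[2]=1, g[3]=2, g[4]=4.
g[5] = max(1*4, 2*3, 3*2, 4*1) = 6
g[6] = max(1*6, 2*4, 3*3, 4*2, 5*1) = 9
g[7] = max(1*9, 2*6, 3*4, 4*3, 5*2, 6*1) = 12
g[8] = max(1*12, 2*9, 3*6, …, 6*2, 7*1) = 18
g[9] = max(1*18, 2*12, 3*9, …, 7*2, 8*1) = 27
One optimal split: 3 + 3 + 3; product 3*3*3 = 27.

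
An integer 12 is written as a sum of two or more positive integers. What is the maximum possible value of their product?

81

Let prod[k] be the best product for length k (with at least one cut). For each first piece i, the rest contributes max(k−i, prod[k−i]).
Small cases: prod[2]=1, prod[3]=2, prod[4]=4, prod[5]=6, prod[6]=9, prod[7]=12.
prod[8] = 2·max(6,9) = 2·9 = 18
prod[9] = 3·max(6,9) = 3·9 = 27
prod[10] = 2·max(8,18) = 2·18 = 36
prod[11] = 2·max(9,27) = 2·27 = 54
prod[12] = 3·max(9,27) = 3·27 = 81
One optimal split: 3 + 3 + 3 + 3; product 3·3·3·3 = 81.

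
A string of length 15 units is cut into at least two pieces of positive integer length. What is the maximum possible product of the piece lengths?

243

Let m[k] be the best product for length k (with at least one cut). For each first piece i, the rest contributes max(k−i, m[k−i]).
Small cases: m[2]=1, m[3]=2, m[4]=4, m[5]=6, m[6]=9, m[7]=12, m[8]=18, m[9]=27, m[10]=36.
m[11] = 2×max(9,27) = 2×27 = 54
m[12] = 3×max(9,27) = 3×27 = 81
m[13] = 2×max(11,54) = 2×54 = 108
m[14] = 2×max(12,81) = 2×81 = 162
m[15] = 3×max(12,81) = 3×81 = 243
One optimal split: 3 + 3 + 3 + 3 + 3; product 3×3×3×3×3 = 243.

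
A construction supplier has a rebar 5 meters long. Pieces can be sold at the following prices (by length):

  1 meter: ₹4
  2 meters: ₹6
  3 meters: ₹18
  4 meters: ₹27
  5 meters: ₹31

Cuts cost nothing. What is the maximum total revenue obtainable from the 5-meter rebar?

31

Consider every possible first cut. r[k] is the best of p[i]+r[k−i] over all sellable i≤k.
r[1] = 4
r[2] = 8  (first piece 1, then r[1]=4)
r[3] = 18
r[4] = 27
r[5] = 31  (first piece 1, then r[4]=27)
One optimal cutting: 4 + 1 → ₹27 + ₹4 = ₹31.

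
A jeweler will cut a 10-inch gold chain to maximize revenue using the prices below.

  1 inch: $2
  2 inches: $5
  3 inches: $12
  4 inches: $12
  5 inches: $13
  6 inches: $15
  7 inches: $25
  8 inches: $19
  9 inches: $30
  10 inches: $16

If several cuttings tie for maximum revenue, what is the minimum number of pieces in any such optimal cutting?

Let r[k] be the best obtainable value from length k. For each k, try every first piece i and keep the best of price[i] + r[k−i].
r[1] = 2
r[2] = max(2+2, 5+0) = 5
r[3] = max(2+5, 5+2, 12+0) = 12
r[4] = max(2+12, 5+5, 12+2, 12+0) = 14
r[5] = max(2+14, 5+12, 12+5, 12+2, 13+0) = 17
r[6] = max(2+17, 5+14, 12+12, 12+5, 13+2, 15+0) = 24
r[7] = max(2+24, 5+17, 12+14, …, 15+2, 25+0) = 26
r[8] = max(2+26, 5+24, 12+17, …, 25+2, 19+0) = 29
r[9] = max(2+29, 5+26, 12+24, …, 19+2, 30+0) = 36
r[10] = max(2+36, 5+29, 12+26, …, 30+2, 16+0) = 38
Maximum revenue is $38.
Now minimize piece count subject to staying optimal: for each k, pieces[k] = 1 + min over i with p[i]+r[k−i]=r[k] of pieces[k−i].
pieces[7] = 3
pieces[8] = 3
pieces[9] = 3
pieces[10] = 4

4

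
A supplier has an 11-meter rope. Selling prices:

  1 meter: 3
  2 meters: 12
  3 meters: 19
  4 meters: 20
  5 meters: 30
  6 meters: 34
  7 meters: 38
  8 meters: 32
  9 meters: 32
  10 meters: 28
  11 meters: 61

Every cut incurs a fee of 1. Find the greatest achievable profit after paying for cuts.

66

Let v[k] be the best obtainable value from length k. For each k, try every first piece i and keep the best of price[i] + v[k−i] minus the 1 cut fee when i<k.
v[1] = 3
v[2] = max(3+3-1, 12+0) = 12
v[3] = max(3+12-1, 12+3-1, 19+0) = 19
v[4] = max(3+19-1, 12+12-1, 19+3-1, 20+0) = 23
v[5] = max(3+23-1, 12+19-1, 19+12-1, 20+3-1, 30+0) = 30
v[6] = max(3+30-1, 12+23-1, 19+19-1, 20+12-1, 30+3-1, 34+0) = 37
v[7] = max(3+37-1, 12+30-1, 19+23-1, …, 34+3-1, 38+0) = 41
v[8] = max(3+41-1, 12+37-1, 19+30-1, …, 38+3-1, 32+0) = 48
v[9] = max(3+48-1, 12+41-1, 19+37-1, …, 32+3-1, 32+0) = 55
v[10] = max(3+55-1, 12+48-1, 19+41-1, …, 32+3-1, 28+0) = 59
v[11] = max(3+59-1, 12+55-1, 19+48-1, …, 28+3-1, 61+0) = 66
One optimal plan: pieces 3 + 3 + 3 + 2 (3 cuts) → 69 − 3 = 66.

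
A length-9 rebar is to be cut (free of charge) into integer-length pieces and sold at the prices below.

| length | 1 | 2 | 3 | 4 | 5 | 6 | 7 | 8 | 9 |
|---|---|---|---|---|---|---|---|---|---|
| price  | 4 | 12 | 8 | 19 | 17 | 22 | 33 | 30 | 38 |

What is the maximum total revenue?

Let best[k] be the best obtainable value from length k. For each k, try every first piece i and keep the best of price[i] + best[k−i].
best[1] = 4
best[2] = 12
best[3] = 16  (first piece 1, then best[2]=12)
best[4] = 24  (first piece 2, then best[2]=12)
best[5] = 28  (first piece 1, then best[4]=24)
best[6] = 36  (first piece 2, then best[4]=24)
best[7] = 40  (first piece 1, then best[6]=36)
best[8] = 48  (first piece 2, then best[6]=36)
best[9] = 52  (first piece 1, then best[8]=48)
One optimal cutting: 2 + 2 + 2 + 2 + 1 → ₹12 + ₹12 + ₹12 + ₹12 + ₹4 = ₹52.

52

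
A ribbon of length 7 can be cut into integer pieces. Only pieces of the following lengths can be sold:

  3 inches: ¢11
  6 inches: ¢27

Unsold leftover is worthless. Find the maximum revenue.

27

Let f[k] be the best obtainable value from length k. For each k, try every first piece i and keep the best of price[i] + f[k−i].
f[1] = 0
f[2] = 0
f[3] = 11
f[4] = 11
f[5] = 11
f[6] = max(11+11, 27+0) = 27
f[7] = max(11+11, 27+0) = 27
One optimal cutting: pieces 6 with 1 inch of scrap → ¢27.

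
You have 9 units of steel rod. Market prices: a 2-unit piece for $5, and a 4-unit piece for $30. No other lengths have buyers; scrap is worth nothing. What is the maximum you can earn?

60

Build f[k] bottom-up: f[k] = max over allowed piece i of (p[i] + f[k−i]).
f[1] = 0
f[2] = 5
f[3] = 5
f[4] = max(5+5, 30+0) = 30
f[5] = max(5+5, 30+0) = 30
f[6] = max(5+30, 30+5) = 35
f[7] = max(5+30, 30+5) = 35
f[8] = max(5+35, 30+30) = 60
f[9] = max(5+35, 30+30) = 60
One optimal cutting: pieces 4 + 4 with 1 unit of scrap → $60.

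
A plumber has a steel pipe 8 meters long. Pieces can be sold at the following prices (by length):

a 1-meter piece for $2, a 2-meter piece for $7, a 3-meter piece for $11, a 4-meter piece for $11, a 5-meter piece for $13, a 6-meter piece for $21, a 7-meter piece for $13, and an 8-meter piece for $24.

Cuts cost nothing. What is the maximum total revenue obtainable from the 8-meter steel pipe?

29

Build r[k] bottom-up: r[k] = max over allowed piece i of (p[i] + r[k−i]).
r[1] = 2
r[2] = 7
r[3] = 11
r[4] = 14  (first piece 2, then r[2]=7)
r[5] = 18  (first piece 2, then r[3]=11)
r[6] = 22  (first piece 3, then r[3]=11)
r[7] = 25  (first piece 2, then r[5]=18)
r[8] = 29  (first piece 2, then r[6]=22)
One optimal cutting: 3 + 3 + 2 → $11 + $11 + $7 = $29.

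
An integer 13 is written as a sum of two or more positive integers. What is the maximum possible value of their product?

Fill f[k] for k=2..13: at each k try every first piece i and multiply by the better of (k−i) uncut or f[k−i].
Small cases: f[2]=1, f[3]=2, f[4]=4, f[5]=6, f[6]=9, f[7]=12.
f[8] = max(1×12, 2×9, 3×6, …, 6×2, 7×1) = 18
f[9] = max(1×18, 2×12, 3×9, …, 7×2, 8×1) = 27
f[10] = max(1×27, 2×18, 3×12, …, 8×2, 9×1) = 36
f[11] = max(1×36, 2×27, 3×18, …, 9×2, 10×1) = 54
f[12] = max(1×54, 2×36, 3×27, …, 10×2, 11×1) = 81
f[13] = max(1×81, 2×54, 3×36, …, 11×2, 12×1) = 108
One optimal split: 3 + 3 + 3 + 2 + 2; product 3×3×3×2×2 = 108.

108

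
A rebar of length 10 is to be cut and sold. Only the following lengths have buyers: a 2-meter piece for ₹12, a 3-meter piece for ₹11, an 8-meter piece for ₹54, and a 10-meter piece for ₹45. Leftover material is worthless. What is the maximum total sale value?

Let f[k] be the best obtainable value from length k. For each k, try every first piece i and keep the best of price[i] + f[k−i].
f[1] = 0
f[2] = 12
f[3] = 12
f[4] = 24  (first piece 2, then f[2]=12)
f[5] = 24
f[6] = 36  (first piece 2, then f[4]=24)
f[7] = 36
f[8] = 54
f[9] = 54
f[10] = 66  (first piece 2, then f[8]=54)
One optimal cutting: 8 + 2 → ₹66.

66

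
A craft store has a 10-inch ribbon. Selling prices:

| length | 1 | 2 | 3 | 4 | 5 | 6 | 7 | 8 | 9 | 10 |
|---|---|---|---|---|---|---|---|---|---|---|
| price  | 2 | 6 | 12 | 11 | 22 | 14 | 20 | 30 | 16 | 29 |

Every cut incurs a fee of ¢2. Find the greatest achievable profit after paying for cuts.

42

Let r[k] be the best obtainable value from length k. For each k, try every first piece i and keep the best of price[i] + r[k−i] minus the 2 cut fee when i<k.
r[1] = 2
r[2] = 6
r[3] = 12
r[4] = 12  (first piece 1, then r[3]=12)
r[5] = 22
r[6] = 22  (first piece 1, then r[5]=22)
r[7] = 26  (first piece 2, then r[5]=22)
r[8] = 32  (first piece 3, then r[5]=22)
r[9] = 32  (first piece 1, then r[8]=32)
r[10] = 42  (first piece 5, then r[5]=22)
One optimal plan: pieces 5 + 5 (1 cut) → ¢44 − ¢2 = ¢42.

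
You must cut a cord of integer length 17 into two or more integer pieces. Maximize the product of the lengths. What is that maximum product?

486

Let m[k] be the best product for length k (with at least one cut). For each first piece i, the rest contributes max(k−i, m[k−i]).
Small cases: m[2]=1, m[3]=2, m[4]=4, m[5]=6, m[6]=9, m[7]=12, m[8]=18, m[9]=27, m[10]=36.
m[11] = 2*max(9,27) = 2*27 = 54
m[12] = 3*max(9,27) = 3*27 = 81
m[13] = 2*max(11,54) = 2*54 = 108
m[14] = 2*max(12,81) = 2*81 = 162
m[15] = 3*max(12,81) = 3*81 = 243
m[16] = 2*max(14,162) = 2*162 = 324
m[17] = 2*max(15,243) = 2*243 = 486
One optimal split: 3 + 3 + 3 + 3 + 3 + 2; product 3*3*3*3*3*2 = 486.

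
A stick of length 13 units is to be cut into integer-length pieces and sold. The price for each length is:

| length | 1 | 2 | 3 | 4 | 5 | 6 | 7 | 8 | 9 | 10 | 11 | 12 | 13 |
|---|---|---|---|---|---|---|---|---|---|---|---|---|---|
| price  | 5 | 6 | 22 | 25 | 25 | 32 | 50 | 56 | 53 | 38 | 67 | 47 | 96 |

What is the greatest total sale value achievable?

96

Let v[k] be the best obtainable value from length k. For each k, try every first piece i and keep the best of price[i] + v[k−i].
v[1] = 5
v[2] = max(5+5, 6+0) = 10
v[3] = max(5+10, 6+5, 22+0) = 22
v[4] = max(5+22, 6+10, 22+5, 25+0) = 27
v[5] = max(5+27, 6+22, 22+10, 25+5, 25+0) = 32
v[6] = max(5+32, 6+27, 22+22, 25+10, 25+5, 32+0) = 44
v[7] = max(5+44, 6+32, 22+27, …, 32+5, 50+0) = 50
v[8] = max(5+50, 6+44, 22+32, …, 50+5, 56+0) = 56
v[9] = max(5+56, 6+50, 22+44, …, 56+5, 53+0) = 66
v[10] = max(5+66, 6+56, 22+50, …, 53+5, 38+0) = 72
v[11] = max(5+72, 6+66, 22+56, …, 38+5, 67+0) = 78
v[12] = max(5+78, 6+72, 22+66, …, 67+5, 47+0) = 88
v[13] = max(5+88, 6+78, 22+72, …, 47+5, 96+0) = 96
Best is to sell the whole 13-unit piece uncut for 96.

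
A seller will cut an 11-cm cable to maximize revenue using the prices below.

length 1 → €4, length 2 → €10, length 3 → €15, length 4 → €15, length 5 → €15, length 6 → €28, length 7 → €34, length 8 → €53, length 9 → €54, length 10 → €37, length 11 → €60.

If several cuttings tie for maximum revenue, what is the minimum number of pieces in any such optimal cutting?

2

Let r[k] be the best obtainable value from length k. For each k, try every first piece i and keep the best of price[i] + r[k−i].
r[1] = 4
r[2] = 10
r[3] = 15
r[4] = 20  (first piece 2, then r[2]=10)
r[5] = 25  (first piece 2, then r[3]=15)
r[6] = 30  (first piece 2, then r[4]=20)
r[7] = 35  (first piece 2, then r[5]=25)
r[8] = 53
r[9] = 57  (first piece 1, then r[8]=53)
r[10] = 63  (first piece 2, then r[8]=53)
r[11] = 68  (first piece 3, then r[8]=53)
Maximum revenue is €68.
Now minimize piece count subject to staying optimal: for each k, pieces[k] = 1 + min over i with p[i]+r[k−i]=r[k] of pieces[k−i].
pieces[8] = 1
pieces[9] = 2
pieces[10] = 2
pieces[11] = 2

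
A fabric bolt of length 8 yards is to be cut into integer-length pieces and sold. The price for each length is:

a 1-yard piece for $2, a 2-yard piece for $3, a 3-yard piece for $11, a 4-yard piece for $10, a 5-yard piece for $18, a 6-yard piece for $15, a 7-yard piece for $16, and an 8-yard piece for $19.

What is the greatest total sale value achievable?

Consider every possible first cut. v[k] is the best of p[i]+v[k−i] over all sellable i≤k.
v[1] = 2
v[2] = max(2+2, 3+0) = 4
v[3] = max(2+4, 3+2, 11+0) = 11
v[4] = max(2+11, 3+4, 11+2, 10+0) = 13
v[5] = max(2+13, 3+11, 11+4, 10+2, 18+0) = 18
v[6] = max(2+18, 3+13, 11+11, 10+4, 18+2, 15+0) = 22
v[7] = max(2+22, 3+18, 11+13, …, 15+2, 16+0) = 24
v[8] = max(2+24, 3+22, 11+18, …, 16+2, 19+0) = 29
One optimal cutting: 5 + 3 → $18 + $11 = $29.

29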